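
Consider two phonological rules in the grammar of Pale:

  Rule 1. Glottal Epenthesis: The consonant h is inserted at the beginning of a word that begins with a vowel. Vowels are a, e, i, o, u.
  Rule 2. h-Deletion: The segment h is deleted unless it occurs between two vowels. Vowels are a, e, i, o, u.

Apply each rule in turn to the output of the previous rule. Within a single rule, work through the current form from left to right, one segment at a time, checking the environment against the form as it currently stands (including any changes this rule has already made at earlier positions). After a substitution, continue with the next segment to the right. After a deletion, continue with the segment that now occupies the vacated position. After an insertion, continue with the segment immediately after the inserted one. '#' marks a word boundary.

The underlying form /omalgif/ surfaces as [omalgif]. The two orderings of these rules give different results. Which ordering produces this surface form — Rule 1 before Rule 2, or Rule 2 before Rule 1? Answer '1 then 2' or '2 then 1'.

1 then 2

Order 1 then 2:
  1 Glottal Epenthesis: [omalgif] → [homalgif]
  2 h-Deletion: [homalgif] → [omalgif]
  result: [omalgif]
Order 2 then 1:
  2 h-Deletion: no change — [omalgif]
  1 Glottal Epenthesis: [omalgif] → [homalgif]
  result: [homalgif]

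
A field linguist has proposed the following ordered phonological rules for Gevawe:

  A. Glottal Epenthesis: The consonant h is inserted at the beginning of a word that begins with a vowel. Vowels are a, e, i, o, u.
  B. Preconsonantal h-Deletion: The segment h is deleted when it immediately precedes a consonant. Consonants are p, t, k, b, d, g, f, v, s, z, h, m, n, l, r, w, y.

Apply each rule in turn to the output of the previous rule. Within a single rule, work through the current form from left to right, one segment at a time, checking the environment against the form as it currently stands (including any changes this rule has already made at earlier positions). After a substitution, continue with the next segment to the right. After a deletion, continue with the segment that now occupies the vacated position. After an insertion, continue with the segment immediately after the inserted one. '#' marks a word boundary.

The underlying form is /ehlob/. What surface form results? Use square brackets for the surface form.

[helob]

A Glottal Epenthesis: [ehlob] → [hehlob]
B Preconsonantal h-Deletion: [hehlob] → [helob]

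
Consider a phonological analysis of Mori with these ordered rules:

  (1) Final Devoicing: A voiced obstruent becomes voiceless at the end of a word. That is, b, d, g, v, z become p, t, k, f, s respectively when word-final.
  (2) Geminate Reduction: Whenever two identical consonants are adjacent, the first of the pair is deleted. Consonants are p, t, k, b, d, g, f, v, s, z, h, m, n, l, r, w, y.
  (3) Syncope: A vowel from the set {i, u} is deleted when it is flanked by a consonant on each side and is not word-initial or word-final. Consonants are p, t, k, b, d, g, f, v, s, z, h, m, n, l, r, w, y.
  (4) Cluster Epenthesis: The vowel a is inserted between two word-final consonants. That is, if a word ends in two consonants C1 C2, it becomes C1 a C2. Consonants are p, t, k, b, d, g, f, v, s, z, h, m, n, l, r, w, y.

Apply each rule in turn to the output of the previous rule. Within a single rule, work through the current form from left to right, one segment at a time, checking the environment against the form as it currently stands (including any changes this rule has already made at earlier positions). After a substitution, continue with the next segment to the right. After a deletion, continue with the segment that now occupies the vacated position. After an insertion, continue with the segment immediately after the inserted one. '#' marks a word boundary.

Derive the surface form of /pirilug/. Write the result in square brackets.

(1) Final Devoicing: [pirilug] → [piriluk]
(2) Geminate Reduction: no change — [piriluk]
(3) Syncope: [piriluk] → [prlk]
(4) Cluster Epenthesis: [prlk] → [prlak]

[prlak]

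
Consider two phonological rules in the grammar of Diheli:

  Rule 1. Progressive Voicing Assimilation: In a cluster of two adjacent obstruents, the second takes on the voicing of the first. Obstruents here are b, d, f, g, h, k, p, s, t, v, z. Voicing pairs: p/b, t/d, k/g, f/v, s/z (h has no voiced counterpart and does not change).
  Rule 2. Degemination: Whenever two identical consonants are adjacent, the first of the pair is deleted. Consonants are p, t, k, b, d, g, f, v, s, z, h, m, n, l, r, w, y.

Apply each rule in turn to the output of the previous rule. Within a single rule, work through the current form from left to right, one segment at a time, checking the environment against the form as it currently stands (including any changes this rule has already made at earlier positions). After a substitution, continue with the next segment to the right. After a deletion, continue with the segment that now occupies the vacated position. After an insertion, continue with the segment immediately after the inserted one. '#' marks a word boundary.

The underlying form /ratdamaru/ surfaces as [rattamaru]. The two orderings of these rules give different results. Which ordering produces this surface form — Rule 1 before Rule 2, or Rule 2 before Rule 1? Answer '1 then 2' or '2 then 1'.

2 then 1

Order 1 then 2:
  1 Progressive Voicing Assimilation: [ratdamaru] → [rattamaru]
  2 Degemination: [rattamaru] → [ratamaru]
  result: [ratamaru]
Order 2 then 1:
  2 Degemination: no change — [ratdamaru]
  1 Progressive Voicing Assimilation: [ratdamaru] → [rattamaru]
  result: [rattamaru]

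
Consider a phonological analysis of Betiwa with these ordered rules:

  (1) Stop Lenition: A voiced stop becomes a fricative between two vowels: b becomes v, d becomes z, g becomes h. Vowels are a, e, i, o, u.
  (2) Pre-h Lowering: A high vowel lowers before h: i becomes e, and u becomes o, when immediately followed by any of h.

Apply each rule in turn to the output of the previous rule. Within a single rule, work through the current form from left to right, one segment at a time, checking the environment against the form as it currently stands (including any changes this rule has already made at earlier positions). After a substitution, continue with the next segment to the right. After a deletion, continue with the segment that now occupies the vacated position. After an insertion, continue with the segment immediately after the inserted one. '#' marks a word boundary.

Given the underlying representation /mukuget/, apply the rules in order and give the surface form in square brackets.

[mukohet]

(1) Stop Lenition: [mukuget] → [mukuhet]
(2) Pre-h Lowering: [mukuhet] → [mukohet]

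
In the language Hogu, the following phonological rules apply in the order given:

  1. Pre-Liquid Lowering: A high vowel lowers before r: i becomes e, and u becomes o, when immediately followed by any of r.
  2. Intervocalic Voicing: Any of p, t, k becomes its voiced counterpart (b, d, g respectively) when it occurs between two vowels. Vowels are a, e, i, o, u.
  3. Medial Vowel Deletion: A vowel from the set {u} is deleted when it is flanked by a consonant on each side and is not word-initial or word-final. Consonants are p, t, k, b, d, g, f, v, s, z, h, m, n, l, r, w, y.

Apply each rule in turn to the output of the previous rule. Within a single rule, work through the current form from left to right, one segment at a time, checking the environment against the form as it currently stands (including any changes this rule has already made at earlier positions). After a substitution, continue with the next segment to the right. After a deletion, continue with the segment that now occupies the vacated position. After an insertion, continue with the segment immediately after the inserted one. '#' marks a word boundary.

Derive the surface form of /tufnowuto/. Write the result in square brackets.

1 Pre-Liquid Lowering: no change — [tufnowuto]
2 Intervocalic Voicing: [tufnowuto] → [tufnowudo]
3 Medial Vowel Deletion: [tufnowudo] → [tfnowdo]

[tfnowdo]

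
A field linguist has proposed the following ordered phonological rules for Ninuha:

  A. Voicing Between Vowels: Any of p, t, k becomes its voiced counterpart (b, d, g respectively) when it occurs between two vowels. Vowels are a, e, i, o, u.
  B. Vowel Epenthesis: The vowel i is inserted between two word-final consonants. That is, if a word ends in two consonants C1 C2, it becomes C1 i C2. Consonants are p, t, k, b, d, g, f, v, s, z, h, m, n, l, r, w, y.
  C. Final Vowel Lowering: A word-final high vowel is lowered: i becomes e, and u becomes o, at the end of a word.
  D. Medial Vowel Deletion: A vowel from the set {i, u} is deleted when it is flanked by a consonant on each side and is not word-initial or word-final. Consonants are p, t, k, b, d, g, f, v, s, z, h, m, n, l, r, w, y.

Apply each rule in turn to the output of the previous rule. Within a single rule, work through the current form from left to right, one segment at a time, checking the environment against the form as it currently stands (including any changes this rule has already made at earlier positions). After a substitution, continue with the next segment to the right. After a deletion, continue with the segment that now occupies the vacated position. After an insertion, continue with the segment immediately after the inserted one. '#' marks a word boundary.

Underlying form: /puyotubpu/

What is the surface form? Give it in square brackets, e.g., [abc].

[pyodbpo]

A Voicing Between Vowels: [puyotubpu] → [puyodubpu]
B Vowel Epenthesis: no change — [puyodubpu]
C Final Vowel Lowering: [puyodubpu] → [puyodubpo]
D Medial Vowel Deletion: [puyodubpo] → [pyodbpo]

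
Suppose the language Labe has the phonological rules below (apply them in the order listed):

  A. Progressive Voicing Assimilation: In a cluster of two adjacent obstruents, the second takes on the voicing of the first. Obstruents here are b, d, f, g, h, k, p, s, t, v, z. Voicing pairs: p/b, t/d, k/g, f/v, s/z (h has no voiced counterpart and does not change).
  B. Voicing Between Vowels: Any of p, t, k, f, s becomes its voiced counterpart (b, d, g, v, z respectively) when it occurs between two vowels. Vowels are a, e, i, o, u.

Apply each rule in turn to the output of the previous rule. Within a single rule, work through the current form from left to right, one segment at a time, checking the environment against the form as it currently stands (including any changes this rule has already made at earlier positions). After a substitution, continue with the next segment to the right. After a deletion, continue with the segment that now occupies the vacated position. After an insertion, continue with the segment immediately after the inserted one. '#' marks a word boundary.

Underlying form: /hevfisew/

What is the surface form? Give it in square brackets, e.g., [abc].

[hevvizew]

A Progressive Voicing Assimilation: [hevfisew] → [hevvisew]
B Voicing Between Vowels: [hevvisew] → [hevvizew]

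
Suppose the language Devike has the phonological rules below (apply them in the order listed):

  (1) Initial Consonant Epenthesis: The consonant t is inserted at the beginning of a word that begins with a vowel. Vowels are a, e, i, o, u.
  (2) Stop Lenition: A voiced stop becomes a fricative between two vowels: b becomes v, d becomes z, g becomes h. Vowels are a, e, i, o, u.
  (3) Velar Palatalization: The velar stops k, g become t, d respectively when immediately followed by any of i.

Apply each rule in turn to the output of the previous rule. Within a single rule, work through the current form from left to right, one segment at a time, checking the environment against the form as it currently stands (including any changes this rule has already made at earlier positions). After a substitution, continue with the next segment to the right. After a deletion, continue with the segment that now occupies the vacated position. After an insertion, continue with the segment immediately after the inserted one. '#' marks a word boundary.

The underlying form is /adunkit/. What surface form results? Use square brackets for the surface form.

[tazuntit]

(1) Initial Consonant Epenthesis: [adunkit] → [tadunkit]
(2) Stop Lenition: [tadunkit] → [tazunkit]
(3) Velar Palatalization: [tazunkit] → [tazuntit]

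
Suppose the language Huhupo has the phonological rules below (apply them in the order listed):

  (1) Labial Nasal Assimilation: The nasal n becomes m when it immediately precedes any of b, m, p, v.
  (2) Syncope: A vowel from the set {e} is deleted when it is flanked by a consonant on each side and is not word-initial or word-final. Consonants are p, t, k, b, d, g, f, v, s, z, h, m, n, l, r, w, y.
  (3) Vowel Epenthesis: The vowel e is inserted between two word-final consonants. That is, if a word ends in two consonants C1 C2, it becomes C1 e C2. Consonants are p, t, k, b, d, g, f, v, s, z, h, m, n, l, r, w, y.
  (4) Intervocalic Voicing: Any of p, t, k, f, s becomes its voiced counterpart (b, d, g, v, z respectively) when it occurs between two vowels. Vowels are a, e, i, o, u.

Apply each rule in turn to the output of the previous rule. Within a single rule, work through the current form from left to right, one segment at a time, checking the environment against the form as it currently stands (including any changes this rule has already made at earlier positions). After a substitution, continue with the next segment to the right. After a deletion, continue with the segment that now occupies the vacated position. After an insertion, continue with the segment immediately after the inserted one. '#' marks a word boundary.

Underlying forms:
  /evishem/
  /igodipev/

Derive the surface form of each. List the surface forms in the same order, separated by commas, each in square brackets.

[evishem], [igodibev]

/evishem/:
  (1) Labial Nasal Assimilation: no change — [evishem]
  (2) Syncope: [evishem] → [evishm]
  (3) Vowel Epenthesis: [evishm] → [evishem]
  (4) Intervocalic Voicing: no change — [evishem]
/igodipev/:
  (1) Labial Nasal Assimilation: no change — [igodipev]
  (2) Syncope: [igodipev] → [igodipv]
  (3) Vowel Epenthesis: [igodipv] → [igodipev]
  (4) Intervocalic Voicing: [igodipev] → [igodibev]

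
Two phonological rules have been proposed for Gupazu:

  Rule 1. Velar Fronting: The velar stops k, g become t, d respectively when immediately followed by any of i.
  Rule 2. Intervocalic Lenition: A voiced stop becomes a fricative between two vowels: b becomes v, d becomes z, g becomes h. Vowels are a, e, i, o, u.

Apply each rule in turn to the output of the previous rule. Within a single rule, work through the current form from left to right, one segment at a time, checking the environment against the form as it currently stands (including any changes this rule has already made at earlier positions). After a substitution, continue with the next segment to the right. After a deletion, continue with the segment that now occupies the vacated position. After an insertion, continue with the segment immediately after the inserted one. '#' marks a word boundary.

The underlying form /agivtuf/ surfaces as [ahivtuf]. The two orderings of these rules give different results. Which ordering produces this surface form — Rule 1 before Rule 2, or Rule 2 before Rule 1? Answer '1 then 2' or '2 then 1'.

2 then 1

Order 1 then 2:
  1 Velar Fronting: [agivtuf] → [adivtuf]
  2 Intervocalic Lenition: [adivtuf] → [azivtuf]
  result: [azivtuf]
Order 2 then 1:
  2 Intervocalic Lenition: [agivtuf] → [ahivtuf]
  1 Velar Fronting: no change — [ahivtuf]
  result: [ahivtuf]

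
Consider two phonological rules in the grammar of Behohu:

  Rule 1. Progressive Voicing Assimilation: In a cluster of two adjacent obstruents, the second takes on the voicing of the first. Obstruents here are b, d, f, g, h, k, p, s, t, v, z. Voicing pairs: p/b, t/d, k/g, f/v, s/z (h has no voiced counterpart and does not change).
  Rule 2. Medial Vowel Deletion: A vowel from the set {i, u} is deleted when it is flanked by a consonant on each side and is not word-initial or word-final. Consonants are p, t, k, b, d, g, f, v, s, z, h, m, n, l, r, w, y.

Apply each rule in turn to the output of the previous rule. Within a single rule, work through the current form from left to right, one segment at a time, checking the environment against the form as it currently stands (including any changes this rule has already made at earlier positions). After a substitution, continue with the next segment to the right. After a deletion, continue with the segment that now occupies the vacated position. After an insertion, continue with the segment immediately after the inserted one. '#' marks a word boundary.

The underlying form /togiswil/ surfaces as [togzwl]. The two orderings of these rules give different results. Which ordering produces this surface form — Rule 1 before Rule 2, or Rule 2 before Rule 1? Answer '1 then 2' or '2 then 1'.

2 then 1

Order 1 then 2:
  1 Progressive Voicing Assimilation: no change — [togiswil]
  2 Medial Vowel Deletion: [togiswil] → [togswl]
  result: [togswl]
Order 2 then 1:
  2 Medial Vowel Deletion: [togiswil] → [togswl]
  1 Progressive Voicing Assimilation: [togswl] → [togzwl]
  result: [togzwl]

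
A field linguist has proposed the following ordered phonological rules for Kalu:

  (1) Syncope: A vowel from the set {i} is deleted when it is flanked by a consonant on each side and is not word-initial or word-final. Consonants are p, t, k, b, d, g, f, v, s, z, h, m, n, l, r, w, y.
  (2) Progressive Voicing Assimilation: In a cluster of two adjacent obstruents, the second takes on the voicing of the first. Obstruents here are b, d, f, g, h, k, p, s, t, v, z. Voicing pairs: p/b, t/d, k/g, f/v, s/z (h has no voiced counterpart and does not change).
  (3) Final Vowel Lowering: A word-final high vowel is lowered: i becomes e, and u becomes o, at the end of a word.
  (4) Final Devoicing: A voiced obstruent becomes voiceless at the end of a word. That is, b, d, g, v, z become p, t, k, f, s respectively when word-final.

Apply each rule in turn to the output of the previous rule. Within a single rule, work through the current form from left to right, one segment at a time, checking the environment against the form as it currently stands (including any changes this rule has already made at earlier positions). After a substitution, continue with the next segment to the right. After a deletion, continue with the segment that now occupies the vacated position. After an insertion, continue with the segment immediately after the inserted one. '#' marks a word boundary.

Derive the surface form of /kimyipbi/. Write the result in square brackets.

(1) Syncope: [kimyipbi] → [kmypbi]
(2) Progressive Voicing Assimilation: [kmypbi] → [kmyppi]
(3) Final Vowel Lowering: [kmyppi] → [kmyppe]
(4) Final Devoicing: no change — [kmyppe]

[kmyppe]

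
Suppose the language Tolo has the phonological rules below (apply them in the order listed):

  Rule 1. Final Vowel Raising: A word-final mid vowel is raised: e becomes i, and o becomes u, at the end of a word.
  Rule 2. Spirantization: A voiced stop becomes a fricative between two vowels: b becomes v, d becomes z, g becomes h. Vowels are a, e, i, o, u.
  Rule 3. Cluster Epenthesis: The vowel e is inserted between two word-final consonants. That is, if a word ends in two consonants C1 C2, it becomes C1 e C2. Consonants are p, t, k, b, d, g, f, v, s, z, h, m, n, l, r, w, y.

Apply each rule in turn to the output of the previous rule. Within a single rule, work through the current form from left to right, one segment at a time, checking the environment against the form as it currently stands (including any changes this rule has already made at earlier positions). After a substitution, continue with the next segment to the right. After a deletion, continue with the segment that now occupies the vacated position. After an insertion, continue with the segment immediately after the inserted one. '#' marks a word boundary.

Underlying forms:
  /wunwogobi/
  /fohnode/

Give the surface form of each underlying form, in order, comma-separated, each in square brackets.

[wunwohovi], [fohnozi]

/wunwogobi/:
  Rule 1 Final Vowel Raising: no change — [wunwogobi]
  Rule 2 Spirantization: [wunwogobi] → [wunwohovi]
  Rule 3 Cluster Epenthesis: no change — [wunwohovi]
/fohnode/:
  Rule 1 Final Vowel Raising: [fohnode] → [fohnodi]
  Rule 2 Spirantization: [fohnodi] → [fohnozi]
  Rule 3 Cluster Epenthesis: no change — [fohnozi]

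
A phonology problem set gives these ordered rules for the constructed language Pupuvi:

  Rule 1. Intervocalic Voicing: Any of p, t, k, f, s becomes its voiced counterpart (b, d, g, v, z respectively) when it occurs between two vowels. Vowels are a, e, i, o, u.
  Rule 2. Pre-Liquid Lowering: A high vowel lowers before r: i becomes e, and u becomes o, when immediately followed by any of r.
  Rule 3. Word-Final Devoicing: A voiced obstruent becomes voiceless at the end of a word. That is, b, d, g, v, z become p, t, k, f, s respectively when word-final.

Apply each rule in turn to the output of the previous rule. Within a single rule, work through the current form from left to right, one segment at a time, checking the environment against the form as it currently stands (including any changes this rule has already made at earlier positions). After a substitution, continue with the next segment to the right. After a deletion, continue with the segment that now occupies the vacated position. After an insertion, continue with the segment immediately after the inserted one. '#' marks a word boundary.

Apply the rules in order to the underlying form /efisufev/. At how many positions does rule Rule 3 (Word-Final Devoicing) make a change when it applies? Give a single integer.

Rule 1 Intervocalic Voicing: [efisufev] → [evizuvev]
Rule 2 Pre-Liquid Lowering: no change — [evizuvev]
Rule 3 Word-Final Devoicing: [evizuvev] → [evizuvef]
Rule Rule 3 changed 1 position(s).

1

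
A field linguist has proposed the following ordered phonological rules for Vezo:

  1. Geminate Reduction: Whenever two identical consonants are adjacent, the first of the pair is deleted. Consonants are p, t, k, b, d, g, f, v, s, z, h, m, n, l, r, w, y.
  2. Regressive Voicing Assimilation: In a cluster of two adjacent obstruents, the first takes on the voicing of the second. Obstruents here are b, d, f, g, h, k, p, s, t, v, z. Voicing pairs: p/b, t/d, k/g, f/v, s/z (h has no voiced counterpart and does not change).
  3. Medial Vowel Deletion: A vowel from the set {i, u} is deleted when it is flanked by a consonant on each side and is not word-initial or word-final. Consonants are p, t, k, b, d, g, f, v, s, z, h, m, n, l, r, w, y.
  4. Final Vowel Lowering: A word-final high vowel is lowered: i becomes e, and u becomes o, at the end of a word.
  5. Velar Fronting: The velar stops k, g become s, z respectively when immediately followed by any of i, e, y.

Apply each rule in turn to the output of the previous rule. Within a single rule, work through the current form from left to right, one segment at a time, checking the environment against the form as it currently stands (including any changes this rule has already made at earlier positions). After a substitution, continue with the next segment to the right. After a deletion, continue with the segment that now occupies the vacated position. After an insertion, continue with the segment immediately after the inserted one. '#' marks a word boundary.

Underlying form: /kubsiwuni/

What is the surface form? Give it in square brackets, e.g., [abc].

[kpswne]

1 Geminate Reduction: no change — [kubsiwuni]
2 Regressive Voicing Assimilation: [kubsiwuni] → [kupsiwuni]
3 Medial Vowel Deletion: [kupsiwuni] → [kpswni]
4 Final Vowel Lowering: [kpswni] → [kpswne]
5 Velar Fronting: no change — [kpswne]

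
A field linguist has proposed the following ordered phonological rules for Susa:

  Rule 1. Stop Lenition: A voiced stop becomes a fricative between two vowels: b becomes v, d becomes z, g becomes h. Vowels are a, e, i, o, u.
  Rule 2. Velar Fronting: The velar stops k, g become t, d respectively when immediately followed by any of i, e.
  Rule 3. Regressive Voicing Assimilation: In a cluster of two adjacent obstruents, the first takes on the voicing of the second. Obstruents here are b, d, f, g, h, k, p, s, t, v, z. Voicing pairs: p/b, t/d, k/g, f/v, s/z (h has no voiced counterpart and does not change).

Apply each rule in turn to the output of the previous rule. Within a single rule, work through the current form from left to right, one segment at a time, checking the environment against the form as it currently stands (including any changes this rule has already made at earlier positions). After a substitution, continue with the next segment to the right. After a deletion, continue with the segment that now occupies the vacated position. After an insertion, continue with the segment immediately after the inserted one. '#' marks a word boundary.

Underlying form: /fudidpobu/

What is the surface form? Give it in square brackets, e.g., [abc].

Rule 1 Stop Lenition: [fudidpobu] → [fuzidpovu]
Rule 2 Velar Fronting: no change — [fuzidpovu]
Rule 3 Regressive Voicing Assimilation: [fuzidpovu] → [fuzitpovu]

[fuzitpovu]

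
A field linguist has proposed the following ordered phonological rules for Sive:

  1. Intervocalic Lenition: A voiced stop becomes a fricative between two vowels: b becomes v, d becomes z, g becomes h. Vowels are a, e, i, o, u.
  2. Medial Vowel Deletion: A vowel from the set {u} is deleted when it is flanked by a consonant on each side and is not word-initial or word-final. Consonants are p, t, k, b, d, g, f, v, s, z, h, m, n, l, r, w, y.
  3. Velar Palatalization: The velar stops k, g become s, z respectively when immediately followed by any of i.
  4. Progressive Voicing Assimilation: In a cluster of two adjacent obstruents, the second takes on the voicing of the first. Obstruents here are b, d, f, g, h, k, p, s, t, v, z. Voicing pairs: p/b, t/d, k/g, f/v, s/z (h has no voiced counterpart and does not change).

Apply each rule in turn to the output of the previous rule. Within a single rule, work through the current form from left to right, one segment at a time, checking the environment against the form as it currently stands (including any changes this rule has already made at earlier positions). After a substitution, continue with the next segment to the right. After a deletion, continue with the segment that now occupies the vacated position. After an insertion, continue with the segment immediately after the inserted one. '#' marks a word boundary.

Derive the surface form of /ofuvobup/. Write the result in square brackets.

[offovb]

1 Intervocalic Lenition: [ofuvobup] → [ofuvovup]
2 Medial Vowel Deletion: [ofuvovup] → [ofvovp]
3 Velar Palatalization: no change — [ofvovp]
4 Progressive Voicing Assimilation: [ofvovp] → [offovb]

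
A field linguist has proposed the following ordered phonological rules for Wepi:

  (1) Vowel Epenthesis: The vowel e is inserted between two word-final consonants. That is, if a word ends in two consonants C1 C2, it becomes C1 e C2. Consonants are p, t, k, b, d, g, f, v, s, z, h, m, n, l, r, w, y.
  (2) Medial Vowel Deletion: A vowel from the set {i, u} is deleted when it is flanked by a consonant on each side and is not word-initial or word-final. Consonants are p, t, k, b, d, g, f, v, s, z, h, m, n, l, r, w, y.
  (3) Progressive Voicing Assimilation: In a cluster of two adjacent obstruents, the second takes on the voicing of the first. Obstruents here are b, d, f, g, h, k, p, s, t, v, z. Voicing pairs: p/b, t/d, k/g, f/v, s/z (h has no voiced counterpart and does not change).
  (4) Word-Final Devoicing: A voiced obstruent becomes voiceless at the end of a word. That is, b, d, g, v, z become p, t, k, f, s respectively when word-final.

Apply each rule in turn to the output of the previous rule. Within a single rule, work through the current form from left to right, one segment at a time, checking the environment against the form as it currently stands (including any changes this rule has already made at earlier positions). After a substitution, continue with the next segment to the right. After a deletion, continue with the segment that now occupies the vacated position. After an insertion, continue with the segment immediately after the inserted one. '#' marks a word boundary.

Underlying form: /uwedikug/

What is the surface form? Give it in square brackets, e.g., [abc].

[uwedgk]

(1) Vowel Epenthesis: no change — [uwedikug]
(2) Medial Vowel Deletion: [uwedikug] → [uwedkg]
(3) Progressive Voicing Assimilation: [uwedkg] → [uwedgg]
(4) Word-Final Devoicing: [uwedgg] → [uwedgk]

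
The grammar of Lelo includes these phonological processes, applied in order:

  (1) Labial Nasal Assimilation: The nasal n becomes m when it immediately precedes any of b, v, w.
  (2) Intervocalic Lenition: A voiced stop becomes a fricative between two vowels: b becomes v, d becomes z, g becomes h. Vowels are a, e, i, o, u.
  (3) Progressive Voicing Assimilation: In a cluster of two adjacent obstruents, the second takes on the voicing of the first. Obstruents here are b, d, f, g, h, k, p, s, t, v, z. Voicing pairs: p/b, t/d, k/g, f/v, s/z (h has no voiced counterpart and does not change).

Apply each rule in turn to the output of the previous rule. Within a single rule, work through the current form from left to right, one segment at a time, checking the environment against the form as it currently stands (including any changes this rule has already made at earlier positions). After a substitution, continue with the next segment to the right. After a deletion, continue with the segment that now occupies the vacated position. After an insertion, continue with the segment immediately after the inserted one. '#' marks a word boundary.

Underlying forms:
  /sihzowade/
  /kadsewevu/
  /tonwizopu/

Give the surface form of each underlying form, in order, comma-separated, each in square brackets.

/sihzowade/:
  (1) Labial Nasal Assimilation: no change — [sihzowade]
  (2) Intervocalic Lenition: [sihzowade] → [sihzowaze]
  (3) Progressive Voicing Assimilation: [sihzowaze] → [sihsowaze]
/kadsewevu/:
  (1) Labial Nasal Assimilation: no change — [kadsewevu]
  (2) Intervocalic Lenition: no change — [kadsewevu]
  (3) Progressive Voicing Assimilation: [kadsewevu] → [kadzewevu]
/tonwizopu/:
  (1) Labial Nasal Assimilation: [tonwizopu] → [tomwizopu]
  (2) Intervocalic Lenition: no change — [tomwizopu]
  (3) Progressive Voicing Assimilation: no change — [tomwizopu]

[sihsowaze], [kadzewevu], [tomwizopu]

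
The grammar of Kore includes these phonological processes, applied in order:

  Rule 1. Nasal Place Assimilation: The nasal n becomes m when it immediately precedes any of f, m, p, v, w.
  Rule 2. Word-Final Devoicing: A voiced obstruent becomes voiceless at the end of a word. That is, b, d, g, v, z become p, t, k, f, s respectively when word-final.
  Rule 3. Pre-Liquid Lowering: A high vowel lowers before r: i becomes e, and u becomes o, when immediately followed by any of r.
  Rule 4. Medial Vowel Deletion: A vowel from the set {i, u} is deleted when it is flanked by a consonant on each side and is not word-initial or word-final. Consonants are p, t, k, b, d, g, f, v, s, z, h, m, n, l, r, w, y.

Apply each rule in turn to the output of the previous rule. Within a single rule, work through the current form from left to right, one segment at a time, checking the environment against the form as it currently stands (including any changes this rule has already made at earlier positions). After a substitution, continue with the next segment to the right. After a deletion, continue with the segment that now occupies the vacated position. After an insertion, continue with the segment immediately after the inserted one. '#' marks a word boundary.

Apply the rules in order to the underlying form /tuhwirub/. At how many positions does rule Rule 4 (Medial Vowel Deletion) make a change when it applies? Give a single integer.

Rule 1 Nasal Place Assimilation: no change — [tuhwirub]
Rule 2 Word-Final Devoicing: [tuhwirub] → [tuhwirup]
Rule 3 Pre-Liquid Lowering: [tuhwirup] → [tuhwerup]
Rule 4 Medial Vowel Deletion: [tuhwerup] → [thwerp]
Rule Rule 4 changed 2 position(s).

2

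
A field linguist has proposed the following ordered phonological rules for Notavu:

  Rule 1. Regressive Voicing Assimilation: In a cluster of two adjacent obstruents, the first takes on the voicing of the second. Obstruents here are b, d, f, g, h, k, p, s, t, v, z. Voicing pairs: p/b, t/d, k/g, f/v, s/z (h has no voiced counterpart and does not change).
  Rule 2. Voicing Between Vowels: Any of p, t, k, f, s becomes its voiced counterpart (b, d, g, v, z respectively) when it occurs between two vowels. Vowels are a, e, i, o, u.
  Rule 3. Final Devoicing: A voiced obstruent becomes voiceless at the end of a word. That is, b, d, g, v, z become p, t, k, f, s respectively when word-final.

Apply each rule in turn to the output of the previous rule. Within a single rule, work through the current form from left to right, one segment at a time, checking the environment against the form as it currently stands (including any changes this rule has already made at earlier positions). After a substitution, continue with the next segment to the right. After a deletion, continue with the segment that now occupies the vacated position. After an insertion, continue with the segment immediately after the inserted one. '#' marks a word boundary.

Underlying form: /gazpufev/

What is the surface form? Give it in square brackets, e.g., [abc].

Rule 1 Regressive Voicing Assimilation: [gazpufev] → [gaspufev]
Rule 2 Voicing Between Vowels: [gaspufev] → [gaspuvev]
Rule 3 Final Devoicing: [gaspuvev] → [gaspuvef]

[gaspuvef]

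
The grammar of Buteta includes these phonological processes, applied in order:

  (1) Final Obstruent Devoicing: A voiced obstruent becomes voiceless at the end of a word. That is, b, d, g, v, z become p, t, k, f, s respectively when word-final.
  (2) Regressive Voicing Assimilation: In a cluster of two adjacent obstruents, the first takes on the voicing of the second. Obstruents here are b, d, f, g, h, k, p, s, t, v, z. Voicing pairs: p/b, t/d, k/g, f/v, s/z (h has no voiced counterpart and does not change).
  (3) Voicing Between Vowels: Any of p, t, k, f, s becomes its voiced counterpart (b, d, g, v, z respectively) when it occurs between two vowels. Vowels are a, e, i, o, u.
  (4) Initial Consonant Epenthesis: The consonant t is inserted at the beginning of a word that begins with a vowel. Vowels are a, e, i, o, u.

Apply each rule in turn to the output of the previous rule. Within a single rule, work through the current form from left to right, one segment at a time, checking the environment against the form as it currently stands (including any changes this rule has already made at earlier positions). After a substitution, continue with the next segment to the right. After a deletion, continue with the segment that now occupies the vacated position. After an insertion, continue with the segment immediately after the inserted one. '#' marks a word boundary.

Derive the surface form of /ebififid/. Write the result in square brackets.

(1) Final Obstruent Devoicing: [ebififid] → [ebififit]
(2) Regressive Voicing Assimilation: no change — [ebififit]
(3) Voicing Between Vowels: [ebififit] → [ebivivit]
(4) Initial Consonant Epenthesis: [ebivivit] → [tebivivit]

[tebivivit]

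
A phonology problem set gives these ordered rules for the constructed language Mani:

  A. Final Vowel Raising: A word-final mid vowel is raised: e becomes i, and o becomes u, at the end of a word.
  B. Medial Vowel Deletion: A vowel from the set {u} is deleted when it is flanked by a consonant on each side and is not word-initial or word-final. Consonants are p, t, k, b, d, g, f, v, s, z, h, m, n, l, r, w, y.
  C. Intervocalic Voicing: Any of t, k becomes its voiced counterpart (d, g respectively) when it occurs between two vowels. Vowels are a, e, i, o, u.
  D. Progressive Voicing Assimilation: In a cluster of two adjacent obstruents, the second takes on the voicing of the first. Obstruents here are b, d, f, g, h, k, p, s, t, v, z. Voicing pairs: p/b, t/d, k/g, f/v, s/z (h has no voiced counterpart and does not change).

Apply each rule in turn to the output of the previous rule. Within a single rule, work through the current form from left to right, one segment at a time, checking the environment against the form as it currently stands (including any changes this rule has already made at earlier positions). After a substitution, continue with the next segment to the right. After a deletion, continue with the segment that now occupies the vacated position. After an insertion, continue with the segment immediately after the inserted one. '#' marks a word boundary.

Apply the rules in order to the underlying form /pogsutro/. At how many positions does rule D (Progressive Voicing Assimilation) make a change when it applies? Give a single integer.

A Final Vowel Raising: [pogsutro] → [pogsutru]
B Medial Vowel Deletion: [pogsutru] → [pogstru]
C Intervocalic Voicing: no change — [pogstru]
D Progressive Voicing Assimilation: [pogstru] → [pogzdru]
Rule D changed 2 position(s).

2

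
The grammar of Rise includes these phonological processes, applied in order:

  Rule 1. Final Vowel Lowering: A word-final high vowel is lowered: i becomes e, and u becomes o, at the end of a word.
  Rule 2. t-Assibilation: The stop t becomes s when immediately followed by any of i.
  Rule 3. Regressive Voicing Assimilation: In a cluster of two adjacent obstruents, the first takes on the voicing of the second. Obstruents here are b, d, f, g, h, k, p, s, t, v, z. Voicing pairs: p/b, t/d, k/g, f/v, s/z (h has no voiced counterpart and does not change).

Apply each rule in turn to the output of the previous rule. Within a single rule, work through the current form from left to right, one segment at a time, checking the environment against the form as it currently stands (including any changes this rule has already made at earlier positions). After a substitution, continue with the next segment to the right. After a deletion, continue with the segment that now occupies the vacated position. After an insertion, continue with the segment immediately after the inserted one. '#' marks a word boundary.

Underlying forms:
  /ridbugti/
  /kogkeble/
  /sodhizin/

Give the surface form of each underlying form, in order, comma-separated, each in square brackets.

[ridbukte], [kokkeble], [sothizin]

/ridbugti/:
  Rule 1 Final Vowel Lowering: [ridbugti] → [ridbugte]
  Rule 2 t-Assibilation: no change — [ridbugte]
  Rule 3 Regressive Voicing Assimilation: [ridbugte] → [ridbukte]
/kogkeble/:
  Rule 1 Final Vowel Lowering: no change — [kogkeble]
  Rule 2 t-Assibilation: no change — [kogkeble]
  Rule 3 Regressive Voicing Assimilation: [kogkeble] → [kokkeble]
/sodhizin/:
  Rule 1 Final Vowel Lowering: no change — [sodhizin]
  Rule 2 t-Assibilation: no change — [sodhizin]
  Rule 3 Regressive Voicing Assimilation: [sodhizin] → [sothizin]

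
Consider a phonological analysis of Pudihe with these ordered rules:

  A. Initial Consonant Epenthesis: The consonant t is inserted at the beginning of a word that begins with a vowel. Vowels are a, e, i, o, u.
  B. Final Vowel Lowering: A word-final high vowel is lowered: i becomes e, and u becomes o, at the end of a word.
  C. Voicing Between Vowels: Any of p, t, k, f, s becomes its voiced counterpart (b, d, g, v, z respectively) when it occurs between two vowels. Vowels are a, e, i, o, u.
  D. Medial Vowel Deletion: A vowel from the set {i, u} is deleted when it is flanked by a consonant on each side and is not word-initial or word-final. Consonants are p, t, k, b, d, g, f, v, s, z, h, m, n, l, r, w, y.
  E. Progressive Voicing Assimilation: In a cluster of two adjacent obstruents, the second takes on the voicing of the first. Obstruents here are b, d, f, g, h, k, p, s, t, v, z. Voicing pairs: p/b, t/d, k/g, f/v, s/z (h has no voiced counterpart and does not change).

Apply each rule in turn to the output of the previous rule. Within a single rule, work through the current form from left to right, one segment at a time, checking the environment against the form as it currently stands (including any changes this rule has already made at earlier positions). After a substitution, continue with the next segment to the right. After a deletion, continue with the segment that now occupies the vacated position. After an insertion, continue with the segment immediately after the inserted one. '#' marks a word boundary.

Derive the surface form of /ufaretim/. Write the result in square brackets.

[tfaredm]

A Initial Consonant Epenthesis: [ufaretim] → [tufaretim]
B Final Vowel Lowering: no change — [tufaretim]
C Voicing Between Vowels: [tufaretim] → [tuvaredim]
D Medial Vowel Deletion: [tuvaredim] → [tvaredm]
E Progressive Voicing Assimilation: [tvaredm] → [tfaredm]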